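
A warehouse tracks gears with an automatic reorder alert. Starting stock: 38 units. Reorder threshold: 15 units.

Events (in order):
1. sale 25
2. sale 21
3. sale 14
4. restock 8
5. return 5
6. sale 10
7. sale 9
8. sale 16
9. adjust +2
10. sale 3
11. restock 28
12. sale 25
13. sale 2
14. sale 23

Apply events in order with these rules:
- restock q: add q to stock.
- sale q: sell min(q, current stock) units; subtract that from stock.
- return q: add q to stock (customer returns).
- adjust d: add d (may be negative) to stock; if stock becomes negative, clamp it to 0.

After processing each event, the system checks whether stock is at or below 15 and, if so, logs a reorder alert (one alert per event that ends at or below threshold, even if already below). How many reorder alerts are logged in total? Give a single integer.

Answer: 13

Derivation:
Processing events:
Start: stock = 38
  Event 1 (sale 25): sell min(25,38)=25. stock: 38 - 25 = 13. total_sold = 25
  Event 2 (sale 21): sell min(21,13)=13. stock: 13 - 13 = 0. total_sold = 38
  Event 3 (sale 14): sell min(14,0)=0. stock: 0 - 0 = 0. total_sold = 38
  Event 4 (restock 8): 0 + 8 = 8
  Event 5 (return 5): 8 + 5 = 13
  Event 6 (sale 10): sell min(10,13)=10. stock: 13 - 10 = 3. total_sold = 48
  Event 7 (sale 9): sell min(9,3)=3. stock: 3 - 3 = 0. total_sold = 51
  Event 8 (sale 16): sell min(16,0)=0. stock: 0 - 0 = 0. total_sold = 51
  Event 9 (adjust +2): 0 + 2 = 2
  Event 10 (sale 3): sell min(3,2)=2. stock: 2 - 2 = 0. total_sold = 53
  Event 11 (restock 28): 0 + 28 = 28
  Event 12 (sale 25): sell min(25,28)=25. stock: 28 - 25 = 3. total_sold = 78
  Event 13 (sale 2): sell min(2,3)=2. stock: 3 - 2 = 1. total_sold = 80
  Event 14 (sale 23): sell min(23,1)=1. stock: 1 - 1 = 0. total_sold = 81
Final: stock = 0, total_sold = 81

Checking against threshold 15:
  After event 1: stock=13 <= 15 -> ALERT
  After event 2: stock=0 <= 15 -> ALERT
  After event 3: stock=0 <= 15 -> ALERT
  After event 4: stock=8 <= 15 -> ALERT
  After event 5: stock=13 <= 15 -> ALERT
  After event 6: stock=3 <= 15 -> ALERT
  After event 7: stock=0 <= 15 -> ALERT
  After event 8: stock=0 <= 15 -> ALERT
  After event 9: stock=2 <= 15 -> ALERT
  After event 10: stock=0 <= 15 -> ALERT
  After event 11: stock=28 > 15
  After event 12: stock=3 <= 15 -> ALERT
  After event 13: stock=1 <= 15 -> ALERT
  After event 14: stock=0 <= 15 -> ALERT
Alert events: [1, 2, 3, 4, 5, 6, 7, 8, 9, 10, 12, 13, 14]. Count = 13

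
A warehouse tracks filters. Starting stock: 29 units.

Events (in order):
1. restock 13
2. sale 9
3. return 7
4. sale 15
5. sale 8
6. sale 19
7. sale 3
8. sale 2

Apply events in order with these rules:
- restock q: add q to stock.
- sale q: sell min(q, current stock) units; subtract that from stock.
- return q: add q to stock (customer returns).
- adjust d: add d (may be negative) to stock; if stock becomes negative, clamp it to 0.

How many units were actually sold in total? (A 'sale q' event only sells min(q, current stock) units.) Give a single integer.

Answer: 49

Derivation:
Processing events:
Start: stock = 29
  Event 1 (restock 13): 29 + 13 = 42
  Event 2 (sale 9): sell min(9,42)=9. stock: 42 - 9 = 33. total_sold = 9
  Event 3 (return 7): 33 + 7 = 40
  Event 4 (sale 15): sell min(15,40)=15. stock: 40 - 15 = 25. total_sold = 24
  Event 5 (sale 8): sell min(8,25)=8. stock: 25 - 8 = 17. total_sold = 32
  Event 6 (sale 19): sell min(19,17)=17. stock: 17 - 17 = 0. total_sold = 49
  Event 7 (sale 3): sell min(3,0)=0. stock: 0 - 0 = 0. total_sold = 49
  Event 8 (sale 2): sell min(2,0)=0. stock: 0 - 0 = 0. total_sold = 49
Final: stock = 0, total_sold = 49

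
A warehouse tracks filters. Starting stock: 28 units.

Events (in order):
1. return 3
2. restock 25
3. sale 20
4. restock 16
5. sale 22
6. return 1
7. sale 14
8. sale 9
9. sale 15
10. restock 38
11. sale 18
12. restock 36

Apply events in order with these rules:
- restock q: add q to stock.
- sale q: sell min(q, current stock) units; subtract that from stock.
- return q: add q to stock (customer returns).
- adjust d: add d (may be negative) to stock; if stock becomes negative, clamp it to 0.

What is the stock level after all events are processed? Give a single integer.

Answer: 56

Derivation:
Processing events:
Start: stock = 28
  Event 1 (return 3): 28 + 3 = 31
  Event 2 (restock 25): 31 + 25 = 56
  Event 3 (sale 20): sell min(20,56)=20. stock: 56 - 20 = 36. total_sold = 20
  Event 4 (restock 16): 36 + 16 = 52
  Event 5 (sale 22): sell min(22,52)=22. stock: 52 - 22 = 30. total_sold = 42
  Event 6 (return 1): 30 + 1 = 31
  Event 7 (sale 14): sell min(14,31)=14. stock: 31 - 14 = 17. total_sold = 56
  Event 8 (sale 9): sell min(9,17)=9. stock: 17 - 9 = 8. total_sold = 65
  Event 9 (sale 15): sell min(15,8)=8. stock: 8 - 8 = 0. total_sold = 73
  Event 10 (restock 38): 0 + 38 = 38
  Event 11 (sale 18): sell min(18,38)=18. stock: 38 - 18 = 20. total_sold = 91
  Event 12 (restock 36): 20 + 36 = 56
Final: stock = 56, total_sold = 91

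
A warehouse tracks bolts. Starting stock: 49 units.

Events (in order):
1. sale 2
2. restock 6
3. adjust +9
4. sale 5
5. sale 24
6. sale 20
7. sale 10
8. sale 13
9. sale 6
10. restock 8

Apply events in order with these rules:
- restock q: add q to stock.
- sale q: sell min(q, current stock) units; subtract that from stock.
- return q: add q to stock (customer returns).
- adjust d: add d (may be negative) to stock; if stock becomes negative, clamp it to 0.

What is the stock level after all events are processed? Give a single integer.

Answer: 8

Derivation:
Processing events:
Start: stock = 49
  Event 1 (sale 2): sell min(2,49)=2. stock: 49 - 2 = 47. total_sold = 2
  Event 2 (restock 6): 47 + 6 = 53
  Event 3 (adjust +9): 53 + 9 = 62
  Event 4 (sale 5): sell min(5,62)=5. stock: 62 - 5 = 57. total_sold = 7
  Event 5 (sale 24): sell min(24,57)=24. stock: 57 - 24 = 33. total_sold = 31
  Event 6 (sale 20): sell min(20,33)=20. stock: 33 - 20 = 13. total_sold = 51
  Event 7 (sale 10): sell min(10,13)=10. stock: 13 - 10 = 3. total_sold = 61
  Event 8 (sale 13): sell min(13,3)=3. stock: 3 - 3 = 0. total_sold = 64
  Event 9 (sale 6): sell min(6,0)=0. stock: 0 - 0 = 0. total_sold = 64
  Event 10 (restock 8): 0 + 8 = 8
Final: stock = 8, total_sold = 64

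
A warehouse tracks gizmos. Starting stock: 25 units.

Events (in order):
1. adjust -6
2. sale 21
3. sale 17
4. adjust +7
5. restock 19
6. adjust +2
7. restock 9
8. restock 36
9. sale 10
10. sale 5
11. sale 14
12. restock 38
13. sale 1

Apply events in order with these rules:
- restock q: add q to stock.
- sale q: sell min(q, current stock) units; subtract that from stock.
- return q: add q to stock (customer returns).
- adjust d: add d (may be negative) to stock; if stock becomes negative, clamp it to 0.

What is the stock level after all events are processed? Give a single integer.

Processing events:
Start: stock = 25
  Event 1 (adjust -6): 25 + -6 = 19
  Event 2 (sale 21): sell min(21,19)=19. stock: 19 - 19 = 0. total_sold = 19
  Event 3 (sale 17): sell min(17,0)=0. stock: 0 - 0 = 0. total_sold = 19
  Event 4 (adjust +7): 0 + 7 = 7
  Event 5 (restock 19): 7 + 19 = 26
  Event 6 (adjust +2): 26 + 2 = 28
  Event 7 (restock 9): 28 + 9 = 37
  Event 8 (restock 36): 37 + 36 = 73
  Event 9 (sale 10): sell min(10,73)=10. stock: 73 - 10 = 63. total_sold = 29
  Event 10 (sale 5): sell min(5,63)=5. stock: 63 - 5 = 58. total_sold = 34
  Event 11 (sale 14): sell min(14,58)=14. stock: 58 - 14 = 44. total_sold = 48
  Event 12 (restock 38): 44 + 38 = 82
  Event 13 (sale 1): sell min(1,82)=1. stock: 82 - 1 = 81. total_sold = 49
Final: stock = 81, total_sold = 49

Answer: 81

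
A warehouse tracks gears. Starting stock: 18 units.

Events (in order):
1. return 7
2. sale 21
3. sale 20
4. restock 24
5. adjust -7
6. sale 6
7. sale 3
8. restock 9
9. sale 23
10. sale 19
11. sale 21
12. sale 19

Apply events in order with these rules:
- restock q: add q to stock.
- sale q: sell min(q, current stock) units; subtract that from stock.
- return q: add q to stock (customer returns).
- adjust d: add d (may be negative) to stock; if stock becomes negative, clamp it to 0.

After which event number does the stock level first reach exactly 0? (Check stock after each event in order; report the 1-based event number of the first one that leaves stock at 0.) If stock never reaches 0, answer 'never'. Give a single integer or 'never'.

Answer: 3

Derivation:
Processing events:
Start: stock = 18
  Event 1 (return 7): 18 + 7 = 25
  Event 2 (sale 21): sell min(21,25)=21. stock: 25 - 21 = 4. total_sold = 21
  Event 3 (sale 20): sell min(20,4)=4. stock: 4 - 4 = 0. total_sold = 25
  Event 4 (restock 24): 0 + 24 = 24
  Event 5 (adjust -7): 24 + -7 = 17
  Event 6 (sale 6): sell min(6,17)=6. stock: 17 - 6 = 11. total_sold = 31
  Event 7 (sale 3): sell min(3,11)=3. stock: 11 - 3 = 8. total_sold = 34
  Event 8 (restock 9): 8 + 9 = 17
  Event 9 (sale 23): sell min(23,17)=17. stock: 17 - 17 = 0. total_sold = 51
  Event 10 (sale 19): sell min(19,0)=0. stock: 0 - 0 = 0. total_sold = 51
  Event 11 (sale 21): sell min(21,0)=0. stock: 0 - 0 = 0. total_sold = 51
  Event 12 (sale 19): sell min(19,0)=0. stock: 0 - 0 = 0. total_sold = 51
Final: stock = 0, total_sold = 51

First zero at event 3.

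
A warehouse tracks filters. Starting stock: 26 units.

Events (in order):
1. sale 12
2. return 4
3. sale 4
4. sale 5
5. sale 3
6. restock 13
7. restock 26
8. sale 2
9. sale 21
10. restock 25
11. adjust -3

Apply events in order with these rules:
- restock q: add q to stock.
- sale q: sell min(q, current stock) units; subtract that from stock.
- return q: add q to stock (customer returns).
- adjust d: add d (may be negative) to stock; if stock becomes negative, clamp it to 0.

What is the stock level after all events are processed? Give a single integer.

Answer: 44

Derivation:
Processing events:
Start: stock = 26
  Event 1 (sale 12): sell min(12,26)=12. stock: 26 - 12 = 14. total_sold = 12
  Event 2 (return 4): 14 + 4 = 18
  Event 3 (sale 4): sell min(4,18)=4. stock: 18 - 4 = 14. total_sold = 16
  Event 4 (sale 5): sell min(5,14)=5. stock: 14 - 5 = 9. total_sold = 21
  Event 5 (sale 3): sell min(3,9)=3. stock: 9 - 3 = 6. total_sold = 24
  Event 6 (restock 13): 6 + 13 = 19
  Event 7 (restock 26): 19 + 26 = 45
  Event 8 (sale 2): sell min(2,45)=2. stock: 45 - 2 = 43. total_sold = 26
  Event 9 (sale 21): sell min(21,43)=21. stock: 43 - 21 = 22. total_sold = 47
  Event 10 (restock 25): 22 + 25 = 47
  Event 11 (adjust -3): 47 + -3 = 44
Final: stock = 44, total_sold = 47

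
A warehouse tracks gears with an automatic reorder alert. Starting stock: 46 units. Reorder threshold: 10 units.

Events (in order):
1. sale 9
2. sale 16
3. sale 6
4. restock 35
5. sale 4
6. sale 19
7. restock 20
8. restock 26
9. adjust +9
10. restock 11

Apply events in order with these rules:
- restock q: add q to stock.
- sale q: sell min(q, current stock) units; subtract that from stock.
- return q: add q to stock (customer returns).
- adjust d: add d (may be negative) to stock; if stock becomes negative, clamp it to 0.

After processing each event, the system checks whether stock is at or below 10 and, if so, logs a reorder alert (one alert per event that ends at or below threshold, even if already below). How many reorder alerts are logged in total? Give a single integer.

Processing events:
Start: stock = 46
  Event 1 (sale 9): sell min(9,46)=9. stock: 46 - 9 = 37. total_sold = 9
  Event 2 (sale 16): sell min(16,37)=16. stock: 37 - 16 = 21. total_sold = 25
  Event 3 (sale 6): sell min(6,21)=6. stock: 21 - 6 = 15. total_sold = 31
  Event 4 (restock 35): 15 + 35 = 50
  Event 5 (sale 4): sell min(4,50)=4. stock: 50 - 4 = 46. total_sold = 35
  Event 6 (sale 19): sell min(19,46)=19. stock: 46 - 19 = 27. total_sold = 54
  Event 7 (restock 20): 27 + 20 = 47
  Event 8 (restock 26): 47 + 26 = 73
  Event 9 (adjust +9): 73 + 9 = 82
  Event 10 (restock 11): 82 + 11 = 93
Final: stock = 93, total_sold = 54

Checking against threshold 10:
  After event 1: stock=37 > 10
  After event 2: stock=21 > 10
  After event 3: stock=15 > 10
  After event 4: stock=50 > 10
  After event 5: stock=46 > 10
  After event 6: stock=27 > 10
  After event 7: stock=47 > 10
  After event 8: stock=73 > 10
  After event 9: stock=82 > 10
  After event 10: stock=93 > 10
Alert events: []. Count = 0

Answer: 0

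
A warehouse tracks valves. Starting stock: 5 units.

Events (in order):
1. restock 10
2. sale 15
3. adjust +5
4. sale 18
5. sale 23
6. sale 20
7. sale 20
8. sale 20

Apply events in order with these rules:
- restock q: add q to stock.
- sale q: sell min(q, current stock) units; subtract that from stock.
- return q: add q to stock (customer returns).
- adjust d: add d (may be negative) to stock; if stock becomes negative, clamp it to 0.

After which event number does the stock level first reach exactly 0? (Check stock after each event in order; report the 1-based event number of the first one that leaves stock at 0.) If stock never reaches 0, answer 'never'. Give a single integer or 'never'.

Processing events:
Start: stock = 5
  Event 1 (restock 10): 5 + 10 = 15
  Event 2 (sale 15): sell min(15,15)=15. stock: 15 - 15 = 0. total_sold = 15
  Event 3 (adjust +5): 0 + 5 = 5
  Event 4 (sale 18): sell min(18,5)=5. stock: 5 - 5 = 0. total_sold = 20
  Event 5 (sale 23): sell min(23,0)=0. stock: 0 - 0 = 0. total_sold = 20
  Event 6 (sale 20): sell min(20,0)=0. stock: 0 - 0 = 0. total_sold = 20
  Event 7 (sale 20): sell min(20,0)=0. stock: 0 - 0 = 0. total_sold = 20
  Event 8 (sale 20): sell min(20,0)=0. stock: 0 - 0 = 0. total_sold = 20
Final: stock = 0, total_sold = 20

First zero at event 2.

Answer: 2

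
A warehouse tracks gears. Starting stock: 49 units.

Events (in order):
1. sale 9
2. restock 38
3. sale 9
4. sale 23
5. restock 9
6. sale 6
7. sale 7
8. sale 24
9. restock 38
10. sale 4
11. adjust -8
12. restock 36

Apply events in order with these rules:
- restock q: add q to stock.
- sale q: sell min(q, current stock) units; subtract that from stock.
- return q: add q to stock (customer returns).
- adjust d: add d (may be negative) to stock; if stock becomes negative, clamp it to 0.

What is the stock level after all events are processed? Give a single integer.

Answer: 80

Derivation:
Processing events:
Start: stock = 49
  Event 1 (sale 9): sell min(9,49)=9. stock: 49 - 9 = 40. total_sold = 9
  Event 2 (restock 38): 40 + 38 = 78
  Event 3 (sale 9): sell min(9,78)=9. stock: 78 - 9 = 69. total_sold = 18
  Event 4 (sale 23): sell min(23,69)=23. stock: 69 - 23 = 46. total_sold = 41
  Event 5 (restock 9): 46 + 9 = 55
  Event 6 (sale 6): sell min(6,55)=6. stock: 55 - 6 = 49. total_sold = 47
  Event 7 (sale 7): sell min(7,49)=7. stock: 49 - 7 = 42. total_sold = 54
  Event 8 (sale 24): sell min(24,42)=24. stock: 42 - 24 = 18. total_sold = 78
  Event 9 (restock 38): 18 + 38 = 56
  Event 10 (sale 4): sell min(4,56)=4. stock: 56 - 4 = 52. total_sold = 82
  Event 11 (adjust -8): 52 + -8 = 44
  Event 12 (restock 36): 44 + 36 = 80
Final: stock = 80, total_sold = 82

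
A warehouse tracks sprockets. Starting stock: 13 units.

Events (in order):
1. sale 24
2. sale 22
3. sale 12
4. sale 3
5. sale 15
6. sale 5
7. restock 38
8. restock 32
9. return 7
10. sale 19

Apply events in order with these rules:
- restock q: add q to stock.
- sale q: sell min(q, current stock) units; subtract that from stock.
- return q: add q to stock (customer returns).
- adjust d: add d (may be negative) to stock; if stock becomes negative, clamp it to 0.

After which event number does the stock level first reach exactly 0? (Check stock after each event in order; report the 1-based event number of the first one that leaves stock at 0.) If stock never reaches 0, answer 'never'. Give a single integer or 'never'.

Processing events:
Start: stock = 13
  Event 1 (sale 24): sell min(24,13)=13. stock: 13 - 13 = 0. total_sold = 13
  Event 2 (sale 22): sell min(22,0)=0. stock: 0 - 0 = 0. total_sold = 13
  Event 3 (sale 12): sell min(12,0)=0. stock: 0 - 0 = 0. total_sold = 13
  Event 4 (sale 3): sell min(3,0)=0. stock: 0 - 0 = 0. total_sold = 13
  Event 5 (sale 15): sell min(15,0)=0. stock: 0 - 0 = 0. total_sold = 13
  Event 6 (sale 5): sell min(5,0)=0. stock: 0 - 0 = 0. total_sold = 13
  Event 7 (restock 38): 0 + 38 = 38
  Event 8 (restock 32): 38 + 32 = 70
  Event 9 (return 7): 70 + 7 = 77
  Event 10 (sale 19): sell min(19,77)=19. stock: 77 - 19 = 58. total_sold = 32
Final: stock = 58, total_sold = 32

First zero at event 1.

Answer: 1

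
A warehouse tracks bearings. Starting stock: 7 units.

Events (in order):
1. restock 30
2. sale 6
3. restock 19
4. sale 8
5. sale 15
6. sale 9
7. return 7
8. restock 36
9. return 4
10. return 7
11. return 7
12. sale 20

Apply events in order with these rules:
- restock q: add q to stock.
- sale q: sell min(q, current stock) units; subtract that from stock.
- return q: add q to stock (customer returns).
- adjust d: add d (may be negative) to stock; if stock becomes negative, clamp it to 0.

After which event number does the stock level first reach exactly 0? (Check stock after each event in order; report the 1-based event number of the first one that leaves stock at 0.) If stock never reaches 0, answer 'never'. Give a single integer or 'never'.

Answer: never

Derivation:
Processing events:
Start: stock = 7
  Event 1 (restock 30): 7 + 30 = 37
  Event 2 (sale 6): sell min(6,37)=6. stock: 37 - 6 = 31. total_sold = 6
  Event 3 (restock 19): 31 + 19 = 50
  Event 4 (sale 8): sell min(8,50)=8. stock: 50 - 8 = 42. total_sold = 14
  Event 5 (sale 15): sell min(15,42)=15. stock: 42 - 15 = 27. total_sold = 29
  Event 6 (sale 9): sell min(9,27)=9. stock: 27 - 9 = 18. total_sold = 38
  Event 7 (return 7): 18 + 7 = 25
  Event 8 (restock 36): 25 + 36 = 61
  Event 9 (return 4): 61 + 4 = 65
  Event 10 (return 7): 65 + 7 = 72
  Event 11 (return 7): 72 + 7 = 79
  Event 12 (sale 20): sell min(20,79)=20. stock: 79 - 20 = 59. total_sold = 58
Final: stock = 59, total_sold = 58

Stock never reaches 0.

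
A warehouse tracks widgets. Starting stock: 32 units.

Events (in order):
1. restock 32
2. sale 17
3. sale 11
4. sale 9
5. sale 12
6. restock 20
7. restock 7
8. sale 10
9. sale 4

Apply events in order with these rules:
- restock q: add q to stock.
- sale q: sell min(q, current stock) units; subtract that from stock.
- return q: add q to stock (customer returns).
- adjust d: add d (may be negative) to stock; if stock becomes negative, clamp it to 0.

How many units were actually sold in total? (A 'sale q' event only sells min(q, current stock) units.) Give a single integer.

Processing events:
Start: stock = 32
  Event 1 (restock 32): 32 + 32 = 64
  Event 2 (sale 17): sell min(17,64)=17. stock: 64 - 17 = 47. total_sold = 17
  Event 3 (sale 11): sell min(11,47)=11. stock: 47 - 11 = 36. total_sold = 28
  Event 4 (sale 9): sell min(9,36)=9. stock: 36 - 9 = 27. total_sold = 37
  Event 5 (sale 12): sell min(12,27)=12. stock: 27 - 12 = 15. total_sold = 49
  Event 6 (restock 20): 15 + 20 = 35
  Event 7 (restock 7): 35 + 7 = 42
  Event 8 (sale 10): sell min(10,42)=10. stock: 42 - 10 = 32. total_sold = 59
  Event 9 (sale 4): sell min(4,32)=4. stock: 32 - 4 = 28. total_sold = 63
Final: stock = 28, total_sold = 63

Answer: 63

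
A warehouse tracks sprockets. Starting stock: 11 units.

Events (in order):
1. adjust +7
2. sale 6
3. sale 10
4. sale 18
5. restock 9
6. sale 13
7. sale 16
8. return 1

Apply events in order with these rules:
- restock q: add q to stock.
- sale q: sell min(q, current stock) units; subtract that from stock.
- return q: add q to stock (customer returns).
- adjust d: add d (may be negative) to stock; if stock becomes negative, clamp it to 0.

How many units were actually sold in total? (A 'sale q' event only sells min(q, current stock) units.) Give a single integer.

Processing events:
Start: stock = 11
  Event 1 (adjust +7): 11 + 7 = 18
  Event 2 (sale 6): sell min(6,18)=6. stock: 18 - 6 = 12. total_sold = 6
  Event 3 (sale 10): sell min(10,12)=10. stock: 12 - 10 = 2. total_sold = 16
  Event 4 (sale 18): sell min(18,2)=2. stock: 2 - 2 = 0. total_sold = 18
  Event 5 (restock 9): 0 + 9 = 9
  Event 6 (sale 13): sell min(13,9)=9. stock: 9 - 9 = 0. total_sold = 27
  Event 7 (sale 16): sell min(16,0)=0. stock: 0 - 0 = 0. total_sold = 27
  Event 8 (return 1): 0 + 1 = 1
Final: stock = 1, total_sold = 27

Answer: 27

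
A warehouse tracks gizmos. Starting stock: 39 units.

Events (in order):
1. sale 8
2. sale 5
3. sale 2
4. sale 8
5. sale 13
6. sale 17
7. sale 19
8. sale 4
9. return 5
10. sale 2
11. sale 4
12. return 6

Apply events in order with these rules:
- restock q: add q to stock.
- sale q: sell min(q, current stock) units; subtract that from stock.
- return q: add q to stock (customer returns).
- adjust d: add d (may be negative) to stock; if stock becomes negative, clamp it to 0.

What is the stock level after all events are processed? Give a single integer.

Processing events:
Start: stock = 39
  Event 1 (sale 8): sell min(8,39)=8. stock: 39 - 8 = 31. total_sold = 8
  Event 2 (sale 5): sell min(5,31)=5. stock: 31 - 5 = 26. total_sold = 13
  Event 3 (sale 2): sell min(2,26)=2. stock: 26 - 2 = 24. total_sold = 15
  Event 4 (sale 8): sell min(8,24)=8. stock: 24 - 8 = 16. total_sold = 23
  Event 5 (sale 13): sell min(13,16)=13. stock: 16 - 13 = 3. total_sold = 36
  Event 6 (sale 17): sell min(17,3)=3. stock: 3 - 3 = 0. total_sold = 39
  Event 7 (sale 19): sell min(19,0)=0. stock: 0 - 0 = 0. total_sold = 39
  Event 8 (sale 4): sell min(4,0)=0. stock: 0 - 0 = 0. total_sold = 39
  Event 9 (return 5): 0 + 5 = 5
  Event 10 (sale 2): sell min(2,5)=2. stock: 5 - 2 = 3. total_sold = 41
  Event 11 (sale 4): sell min(4,3)=3. stock: 3 - 3 = 0. total_sold = 44
  Event 12 (return 6): 0 + 6 = 6
Final: stock = 6, total_sold = 44

Answer: 6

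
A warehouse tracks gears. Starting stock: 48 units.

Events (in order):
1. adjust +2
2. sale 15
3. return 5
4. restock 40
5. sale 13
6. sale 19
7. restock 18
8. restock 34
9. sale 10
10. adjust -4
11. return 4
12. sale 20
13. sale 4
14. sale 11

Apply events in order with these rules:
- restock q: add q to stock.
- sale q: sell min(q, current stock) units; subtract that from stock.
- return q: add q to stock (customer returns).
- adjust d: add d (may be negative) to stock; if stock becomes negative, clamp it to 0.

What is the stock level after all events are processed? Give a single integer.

Answer: 55

Derivation:
Processing events:
Start: stock = 48
  Event 1 (adjust +2): 48 + 2 = 50
  Event 2 (sale 15): sell min(15,50)=15. stock: 50 - 15 = 35. total_sold = 15
  Event 3 (return 5): 35 + 5 = 40
  Event 4 (restock 40): 40 + 40 = 80
  Event 5 (sale 13): sell min(13,80)=13. stock: 80 - 13 = 67. total_sold = 28
  Event 6 (sale 19): sell min(19,67)=19. stock: 67 - 19 = 48. total_sold = 47
  Event 7 (restock 18): 48 + 18 = 66
  Event 8 (restock 34): 66 + 34 = 100
  Event 9 (sale 10): sell min(10,100)=10. stock: 100 - 10 = 90. total_sold = 57
  Event 10 (adjust -4): 90 + -4 = 86
  Event 11 (return 4): 86 + 4 = 90
  Event 12 (sale 20): sell min(20,90)=20. stock: 90 - 20 = 70. total_sold = 77
  Event 13 (sale 4): sell min(4,70)=4. stock: 70 - 4 = 66. total_sold = 81
  Event 14 (sale 11): sell min(11,66)=11. stock: 66 - 11 = 55. total_sold = 92
Final: stock = 55, total_sold = 92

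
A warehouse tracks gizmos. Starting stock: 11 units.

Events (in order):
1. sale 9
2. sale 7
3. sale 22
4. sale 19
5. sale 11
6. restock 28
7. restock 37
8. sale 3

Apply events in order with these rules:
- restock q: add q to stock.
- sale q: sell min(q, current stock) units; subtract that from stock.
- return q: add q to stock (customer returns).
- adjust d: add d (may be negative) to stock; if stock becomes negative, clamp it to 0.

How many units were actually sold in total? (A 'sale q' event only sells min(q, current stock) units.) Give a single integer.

Processing events:
Start: stock = 11
  Event 1 (sale 9): sell min(9,11)=9. stock: 11 - 9 = 2. total_sold = 9
  Event 2 (sale 7): sell min(7,2)=2. stock: 2 - 2 = 0. total_sold = 11
  Event 3 (sale 22): sell min(22,0)=0. stock: 0 - 0 = 0. total_sold = 11
  Event 4 (sale 19): sell min(19,0)=0. stock: 0 - 0 = 0. total_sold = 11
  Event 5 (sale 11): sell min(11,0)=0. stock: 0 - 0 = 0. total_sold = 11
  Event 6 (restock 28): 0 + 28 = 28
  Event 7 (restock 37): 28 + 37 = 65
  Event 8 (sale 3): sell min(3,65)=3. stock: 65 - 3 = 62. total_sold = 14
Final: stock = 62, total_sold = 14

Answer: 14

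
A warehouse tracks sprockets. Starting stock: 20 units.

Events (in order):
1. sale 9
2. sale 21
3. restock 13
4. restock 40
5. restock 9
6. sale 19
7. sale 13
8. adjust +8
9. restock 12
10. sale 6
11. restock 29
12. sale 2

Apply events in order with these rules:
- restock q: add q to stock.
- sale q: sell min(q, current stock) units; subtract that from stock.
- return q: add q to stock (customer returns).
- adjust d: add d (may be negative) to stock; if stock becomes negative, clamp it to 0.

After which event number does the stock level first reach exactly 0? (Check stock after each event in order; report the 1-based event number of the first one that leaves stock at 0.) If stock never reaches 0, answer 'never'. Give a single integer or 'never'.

Answer: 2

Derivation:
Processing events:
Start: stock = 20
  Event 1 (sale 9): sell min(9,20)=9. stock: 20 - 9 = 11. total_sold = 9
  Event 2 (sale 21): sell min(21,11)=11. stock: 11 - 11 = 0. total_sold = 20
  Event 3 (restock 13): 0 + 13 = 13
  Event 4 (restock 40): 13 + 40 = 53
  Event 5 (restock 9): 53 + 9 = 62
  Event 6 (sale 19): sell min(19,62)=19. stock: 62 - 19 = 43. total_sold = 39
  Event 7 (sale 13): sell min(13,43)=13. stock: 43 - 13 = 30. total_sold = 52
  Event 8 (adjust +8): 30 + 8 = 38
  Event 9 (restock 12): 38 + 12 = 50
  Event 10 (sale 6): sell min(6,50)=6. stock: 50 - 6 = 44. total_sold = 58
  Event 11 (restock 29): 44 + 29 = 73
  Event 12 (sale 2): sell min(2,73)=2. stock: 73 - 2 = 71. total_sold = 60
Final: stock = 71, total_sold = 60

First zero at event 2.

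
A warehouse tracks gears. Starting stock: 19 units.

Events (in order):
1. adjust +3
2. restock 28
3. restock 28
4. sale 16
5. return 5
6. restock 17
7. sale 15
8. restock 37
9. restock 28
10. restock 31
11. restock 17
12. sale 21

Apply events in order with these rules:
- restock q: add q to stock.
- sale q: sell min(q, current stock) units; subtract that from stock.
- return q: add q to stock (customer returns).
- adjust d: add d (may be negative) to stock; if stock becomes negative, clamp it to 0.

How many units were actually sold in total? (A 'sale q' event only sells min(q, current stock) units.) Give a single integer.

Answer: 52

Derivation:
Processing events:
Start: stock = 19
  Event 1 (adjust +3): 19 + 3 = 22
  Event 2 (restock 28): 22 + 28 = 50
  Event 3 (restock 28): 50 + 28 = 78
  Event 4 (sale 16): sell min(16,78)=16. stock: 78 - 16 = 62. total_sold = 16
  Event 5 (return 5): 62 + 5 = 67
  Event 6 (restock 17): 67 + 17 = 84
  Event 7 (sale 15): sell min(15,84)=15. stock: 84 - 15 = 69. total_sold = 31
  Event 8 (restock 37): 69 + 37 = 106
  Event 9 (restock 28): 106 + 28 = 134
  Event 10 (restock 31): 134 + 31 = 165
  Event 11 (restock 17): 165 + 17 = 182
  Event 12 (sale 21): sell min(21,182)=21. stock: 182 - 21 = 161. total_sold = 52
Final: stock = 161, total_sold = 52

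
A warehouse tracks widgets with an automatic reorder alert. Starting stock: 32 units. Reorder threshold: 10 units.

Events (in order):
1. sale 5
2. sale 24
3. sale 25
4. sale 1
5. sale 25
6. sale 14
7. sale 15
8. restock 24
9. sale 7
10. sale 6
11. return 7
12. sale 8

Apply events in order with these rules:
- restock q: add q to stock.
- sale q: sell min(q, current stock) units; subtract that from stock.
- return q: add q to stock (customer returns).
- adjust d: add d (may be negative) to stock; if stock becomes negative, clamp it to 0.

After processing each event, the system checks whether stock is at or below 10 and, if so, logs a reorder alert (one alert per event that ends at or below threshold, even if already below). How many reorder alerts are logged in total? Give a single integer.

Processing events:
Start: stock = 32
  Event 1 (sale 5): sell min(5,32)=5. stock: 32 - 5 = 27. total_sold = 5
  Event 2 (sale 24): sell min(24,27)=24. stock: 27 - 24 = 3. total_sold = 29
  Event 3 (sale 25): sell min(25,3)=3. stock: 3 - 3 = 0. total_sold = 32
  Event 4 (sale 1): sell min(1,0)=0. stock: 0 - 0 = 0. total_sold = 32
  Event 5 (sale 25): sell min(25,0)=0. stock: 0 - 0 = 0. total_sold = 32
  Event 6 (sale 14): sell min(14,0)=0. stock: 0 - 0 = 0. total_sold = 32
  Event 7 (sale 15): sell min(15,0)=0. stock: 0 - 0 = 0. total_sold = 32
  Event 8 (restock 24): 0 + 24 = 24
  Event 9 (sale 7): sell min(7,24)=7. stock: 24 - 7 = 17. total_sold = 39
  Event 10 (sale 6): sell min(6,17)=6. stock: 17 - 6 = 11. total_sold = 45
  Event 11 (return 7): 11 + 7 = 18
  Event 12 (sale 8): sell min(8,18)=8. stock: 18 - 8 = 10. total_sold = 53
Final: stock = 10, total_sold = 53

Checking against threshold 10:
  After event 1: stock=27 > 10
  After event 2: stock=3 <= 10 -> ALERT
  After event 3: stock=0 <= 10 -> ALERT
  After event 4: stock=0 <= 10 -> ALERT
  After event 5: stock=0 <= 10 -> ALERT
  After event 6: stock=0 <= 10 -> ALERT
  After event 7: stock=0 <= 10 -> ALERT
  After event 8: stock=24 > 10
  After event 9: stock=17 > 10
  After event 10: stock=11 > 10
  After event 11: stock=18 > 10
  After event 12: stock=10 <= 10 -> ALERT
Alert events: [2, 3, 4, 5, 6, 7, 12]. Count = 7

Answer: 7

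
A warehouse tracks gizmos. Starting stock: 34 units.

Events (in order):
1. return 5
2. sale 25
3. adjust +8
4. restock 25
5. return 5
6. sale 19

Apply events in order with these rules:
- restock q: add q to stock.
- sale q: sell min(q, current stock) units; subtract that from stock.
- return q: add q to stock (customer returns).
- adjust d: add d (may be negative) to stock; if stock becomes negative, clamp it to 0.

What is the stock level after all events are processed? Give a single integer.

Answer: 33

Derivation:
Processing events:
Start: stock = 34
  Event 1 (return 5): 34 + 5 = 39
  Event 2 (sale 25): sell min(25,39)=25. stock: 39 - 25 = 14. total_sold = 25
  Event 3 (adjust +8): 14 + 8 = 22
  Event 4 (restock 25): 22 + 25 = 47
  Event 5 (return 5): 47 + 5 = 52
  Event 6 (sale 19): sell min(19,52)=19. stock: 52 - 19 = 33. total_sold = 44
Final: stock = 33, total_sold = 44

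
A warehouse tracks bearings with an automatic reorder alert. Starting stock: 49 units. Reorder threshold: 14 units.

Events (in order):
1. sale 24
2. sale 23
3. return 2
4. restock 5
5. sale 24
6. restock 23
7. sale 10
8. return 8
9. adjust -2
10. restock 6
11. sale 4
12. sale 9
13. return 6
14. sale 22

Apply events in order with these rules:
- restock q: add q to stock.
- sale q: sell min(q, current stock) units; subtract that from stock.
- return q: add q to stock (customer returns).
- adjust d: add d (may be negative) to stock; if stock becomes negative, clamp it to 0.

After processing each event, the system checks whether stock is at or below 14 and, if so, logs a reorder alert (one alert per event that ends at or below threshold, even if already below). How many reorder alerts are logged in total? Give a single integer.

Processing events:
Start: stock = 49
  Event 1 (sale 24): sell min(24,49)=24. stock: 49 - 24 = 25. total_sold = 24
  Event 2 (sale 23): sell min(23,25)=23. stock: 25 - 23 = 2. total_sold = 47
  Event 3 (return 2): 2 + 2 = 4
  Event 4 (restock 5): 4 + 5 = 9
  Event 5 (sale 24): sell min(24,9)=9. stock: 9 - 9 = 0. total_sold = 56
  Event 6 (restock 23): 0 + 23 = 23
  Event 7 (sale 10): sell min(10,23)=10. stock: 23 - 10 = 13. total_sold = 66
  Event 8 (return 8): 13 + 8 = 21
  Event 9 (adjust -2): 21 + -2 = 19
  Event 10 (restock 6): 19 + 6 = 25
  Event 11 (sale 4): sell min(4,25)=4. stock: 25 - 4 = 21. total_sold = 70
  Event 12 (sale 9): sell min(9,21)=9. stock: 21 - 9 = 12. total_sold = 79
  Event 13 (return 6): 12 + 6 = 18
  Event 14 (sale 22): sell min(22,18)=18. stock: 18 - 18 = 0. total_sold = 97
Final: stock = 0, total_sold = 97

Checking against threshold 14:
  After event 1: stock=25 > 14
  After event 2: stock=2 <= 14 -> ALERT
  After event 3: stock=4 <= 14 -> ALERT
  After event 4: stock=9 <= 14 -> ALERT
  After event 5: stock=0 <= 14 -> ALERT
  After event 6: stock=23 > 14
  After event 7: stock=13 <= 14 -> ALERT
  After event 8: stock=21 > 14
  After event 9: stock=19 > 14
  After event 10: stock=25 > 14
  After event 11: stock=21 > 14
  After event 12: stock=12 <= 14 -> ALERT
  After event 13: stock=18 > 14
  After event 14: stock=0 <= 14 -> ALERT
Alert events: [2, 3, 4, 5, 7, 12, 14]. Count = 7

Answer: 7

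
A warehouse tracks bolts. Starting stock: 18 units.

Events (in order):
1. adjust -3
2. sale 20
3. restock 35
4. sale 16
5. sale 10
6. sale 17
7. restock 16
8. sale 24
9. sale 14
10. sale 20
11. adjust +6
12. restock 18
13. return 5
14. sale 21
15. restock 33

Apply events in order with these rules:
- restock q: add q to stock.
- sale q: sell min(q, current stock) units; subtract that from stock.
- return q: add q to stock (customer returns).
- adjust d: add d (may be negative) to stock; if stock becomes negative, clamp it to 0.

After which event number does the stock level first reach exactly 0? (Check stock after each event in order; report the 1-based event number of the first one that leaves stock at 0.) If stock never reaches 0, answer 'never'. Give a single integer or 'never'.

Processing events:
Start: stock = 18
  Event 1 (adjust -3): 18 + -3 = 15
  Event 2 (sale 20): sell min(20,15)=15. stock: 15 - 15 = 0. total_sold = 15
  Event 3 (restock 35): 0 + 35 = 35
  Event 4 (sale 16): sell min(16,35)=16. stock: 35 - 16 = 19. total_sold = 31
  Event 5 (sale 10): sell min(10,19)=10. stock: 19 - 10 = 9. total_sold = 41
  Event 6 (sale 17): sell min(17,9)=9. stock: 9 - 9 = 0. total_sold = 50
  Event 7 (restock 16): 0 + 16 = 16
  Event 8 (sale 24): sell min(24,16)=16. stock: 16 - 16 = 0. total_sold = 66
  Event 9 (sale 14): sell min(14,0)=0. stock: 0 - 0 = 0. total_sold = 66
  Event 10 (sale 20): sell min(20,0)=0. stock: 0 - 0 = 0. total_sold = 66
  Event 11 (adjust +6): 0 + 6 = 6
  Event 12 (restock 18): 6 + 18 = 24
  Event 13 (return 5): 24 + 5 = 29
  Event 14 (sale 21): sell min(21,29)=21. stock: 29 - 21 = 8. total_sold = 87
  Event 15 (restock 33): 8 + 33 = 41
Final: stock = 41, total_sold = 87

First zero at event 2.

Answer: 2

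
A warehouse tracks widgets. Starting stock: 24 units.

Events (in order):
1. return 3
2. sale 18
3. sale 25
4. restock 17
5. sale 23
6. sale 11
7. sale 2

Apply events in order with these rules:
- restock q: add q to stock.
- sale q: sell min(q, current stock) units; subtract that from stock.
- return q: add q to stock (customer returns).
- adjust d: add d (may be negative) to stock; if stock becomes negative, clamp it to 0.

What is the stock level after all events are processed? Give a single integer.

Answer: 0

Derivation:
Processing events:
Start: stock = 24
  Event 1 (return 3): 24 + 3 = 27
  Event 2 (sale 18): sell min(18,27)=18. stock: 27 - 18 = 9. total_sold = 18
  Event 3 (sale 25): sell min(25,9)=9. stock: 9 - 9 = 0. total_sold = 27
  Event 4 (restock 17): 0 + 17 = 17
  Event 5 (sale 23): sell min(23,17)=17. stock: 17 - 17 = 0. total_sold = 44
  Event 6 (sale 11): sell min(11,0)=0. stock: 0 - 0 = 0. total_sold = 44
  Event 7 (sale 2): sell min(2,0)=0. stock: 0 - 0 = 0. total_sold = 44
Final: stock = 0, total_sold = 44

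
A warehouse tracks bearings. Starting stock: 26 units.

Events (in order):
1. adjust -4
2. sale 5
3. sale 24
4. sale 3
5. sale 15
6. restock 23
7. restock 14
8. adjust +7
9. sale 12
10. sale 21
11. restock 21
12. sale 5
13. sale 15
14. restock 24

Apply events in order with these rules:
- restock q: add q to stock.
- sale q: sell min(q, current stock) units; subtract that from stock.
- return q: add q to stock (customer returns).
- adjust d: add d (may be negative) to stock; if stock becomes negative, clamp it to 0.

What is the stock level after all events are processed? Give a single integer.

Answer: 36

Derivation:
Processing events:
Start: stock = 26
  Event 1 (adjust -4): 26 + -4 = 22
  Event 2 (sale 5): sell min(5,22)=5. stock: 22 - 5 = 17. total_sold = 5
  Event 3 (sale 24): sell min(24,17)=17. stock: 17 - 17 = 0. total_sold = 22
  Event 4 (sale 3): sell min(3,0)=0. stock: 0 - 0 = 0. total_sold = 22
  Event 5 (sale 15): sell min(15,0)=0. stock: 0 - 0 = 0. total_sold = 22
  Event 6 (restock 23): 0 + 23 = 23
  Event 7 (restock 14): 23 + 14 = 37
  Event 8 (adjust +7): 37 + 7 = 44
  Event 9 (sale 12): sell min(12,44)=12. stock: 44 - 12 = 32. total_sold = 34
  Event 10 (sale 21): sell min(21,32)=21. stock: 32 - 21 = 11. total_sold = 55
  Event 11 (restock 21): 11 + 21 = 32
  Event 12 (sale 5): sell min(5,32)=5. stock: 32 - 5 = 27. total_sold = 60
  Event 13 (sale 15): sell min(15,27)=15. stock: 27 - 15 = 12. total_sold = 75
  Event 14 (restock 24): 12 + 24 = 36
Final: stock = 36, total_sold = 75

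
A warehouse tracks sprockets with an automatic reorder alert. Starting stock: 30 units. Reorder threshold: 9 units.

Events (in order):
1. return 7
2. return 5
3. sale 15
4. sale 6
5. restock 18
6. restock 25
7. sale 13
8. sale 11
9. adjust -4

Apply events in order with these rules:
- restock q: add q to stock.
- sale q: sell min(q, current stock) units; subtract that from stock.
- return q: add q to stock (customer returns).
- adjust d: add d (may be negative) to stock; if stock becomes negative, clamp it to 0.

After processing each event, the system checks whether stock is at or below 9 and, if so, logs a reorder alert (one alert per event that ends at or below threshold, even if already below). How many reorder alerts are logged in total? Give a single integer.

Answer: 0

Derivation:
Processing events:
Start: stock = 30
  Event 1 (return 7): 30 + 7 = 37
  Event 2 (return 5): 37 + 5 = 42
  Event 3 (sale 15): sell min(15,42)=15. stock: 42 - 15 = 27. total_sold = 15
  Event 4 (sale 6): sell min(6,27)=6. stock: 27 - 6 = 21. total_sold = 21
  Event 5 (restock 18): 21 + 18 = 39
  Event 6 (restock 25): 39 + 25 = 64
  Event 7 (sale 13): sell min(13,64)=13. stock: 64 - 13 = 51. total_sold = 34
  Event 8 (sale 11): sell min(11,51)=11. stock: 51 - 11 = 40. total_sold = 45
  Event 9 (adjust -4): 40 + -4 = 36
Final: stock = 36, total_sold = 45

Checking against threshold 9:
  After event 1: stock=37 > 9
  After event 2: stock=42 > 9
  After event 3: stock=27 > 9
  After event 4: stock=21 > 9
  After event 5: stock=39 > 9
  After event 6: stock=64 > 9
  After event 7: stock=51 > 9
  After event 8: stock=40 > 9
  After event 9: stock=36 > 9
Alert events: []. Count = 0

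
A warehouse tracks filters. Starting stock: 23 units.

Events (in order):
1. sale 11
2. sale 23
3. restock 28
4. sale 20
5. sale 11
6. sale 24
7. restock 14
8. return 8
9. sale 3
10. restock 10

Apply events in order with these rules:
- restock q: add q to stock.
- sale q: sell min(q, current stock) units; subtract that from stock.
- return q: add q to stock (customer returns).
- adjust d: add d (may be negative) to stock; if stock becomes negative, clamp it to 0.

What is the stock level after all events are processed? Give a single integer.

Answer: 29

Derivation:
Processing events:
Start: stock = 23
  Event 1 (sale 11): sell min(11,23)=11. stock: 23 - 11 = 12. total_sold = 11
  Event 2 (sale 23): sell min(23,12)=12. stock: 12 - 12 = 0. total_sold = 23
  Event 3 (restock 28): 0 + 28 = 28
  Event 4 (sale 20): sell min(20,28)=20. stock: 28 - 20 = 8. total_sold = 43
  Event 5 (sale 11): sell min(11,8)=8. stock: 8 - 8 = 0. total_sold = 51
  Event 6 (sale 24): sell min(24,0)=0. stock: 0 - 0 = 0. total_sold = 51
  Event 7 (restock 14): 0 + 14 = 14
  Event 8 (return 8): 14 + 8 = 22
  Event 9 (sale 3): sell min(3,22)=3. stock: 22 - 3 = 19. total_sold = 54
  Event 10 (restock 10): 19 + 10 = 29
Final: stock = 29, total_sold = 54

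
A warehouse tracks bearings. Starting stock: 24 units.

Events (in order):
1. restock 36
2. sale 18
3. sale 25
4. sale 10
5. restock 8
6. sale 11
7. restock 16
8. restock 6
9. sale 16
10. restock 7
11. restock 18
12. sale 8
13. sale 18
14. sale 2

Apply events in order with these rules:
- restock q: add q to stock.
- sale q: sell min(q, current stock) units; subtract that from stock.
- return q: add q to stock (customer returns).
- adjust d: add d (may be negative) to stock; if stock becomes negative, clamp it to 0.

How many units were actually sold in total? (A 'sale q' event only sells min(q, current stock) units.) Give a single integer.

Answer: 108

Derivation:
Processing events:
Start: stock = 24
  Event 1 (restock 36): 24 + 36 = 60
  Event 2 (sale 18): sell min(18,60)=18. stock: 60 - 18 = 42. total_sold = 18
  Event 3 (sale 25): sell min(25,42)=25. stock: 42 - 25 = 17. total_sold = 43
  Event 4 (sale 10): sell min(10,17)=10. stock: 17 - 10 = 7. total_sold = 53
  Event 5 (restock 8): 7 + 8 = 15
  Event 6 (sale 11): sell min(11,15)=11. stock: 15 - 11 = 4. total_sold = 64
  Event 7 (restock 16): 4 + 16 = 20
  Event 8 (restock 6): 20 + 6 = 26
  Event 9 (sale 16): sell min(16,26)=16. stock: 26 - 16 = 10. total_sold = 80
  Event 10 (restock 7): 10 + 7 = 17
  Event 11 (restock 18): 17 + 18 = 35
  Event 12 (sale 8): sell min(8,35)=8. stock: 35 - 8 = 27. total_sold = 88
  Event 13 (sale 18): sell min(18,27)=18. stock: 27 - 18 = 9. total_sold = 106
  Event 14 (sale 2): sell min(2,9)=2. stock: 9 - 2 = 7. total_sold = 108
Final: stock = 7, total_sold = 108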